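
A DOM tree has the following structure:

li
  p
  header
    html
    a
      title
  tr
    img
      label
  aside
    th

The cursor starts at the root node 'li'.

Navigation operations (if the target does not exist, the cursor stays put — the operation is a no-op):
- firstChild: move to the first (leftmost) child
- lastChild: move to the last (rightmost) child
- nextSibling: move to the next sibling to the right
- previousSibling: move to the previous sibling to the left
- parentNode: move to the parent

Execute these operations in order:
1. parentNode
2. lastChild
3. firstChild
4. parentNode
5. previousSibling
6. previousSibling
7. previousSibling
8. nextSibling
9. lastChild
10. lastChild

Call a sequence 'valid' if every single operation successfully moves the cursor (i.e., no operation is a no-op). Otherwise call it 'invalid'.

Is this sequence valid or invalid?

After 1 (parentNode): li (no-op, stayed)
After 2 (lastChild): aside
After 3 (firstChild): th
After 4 (parentNode): aside
After 5 (previousSibling): tr
After 6 (previousSibling): header
After 7 (previousSibling): p
After 8 (nextSibling): header
After 9 (lastChild): a
After 10 (lastChild): title

Answer: invalid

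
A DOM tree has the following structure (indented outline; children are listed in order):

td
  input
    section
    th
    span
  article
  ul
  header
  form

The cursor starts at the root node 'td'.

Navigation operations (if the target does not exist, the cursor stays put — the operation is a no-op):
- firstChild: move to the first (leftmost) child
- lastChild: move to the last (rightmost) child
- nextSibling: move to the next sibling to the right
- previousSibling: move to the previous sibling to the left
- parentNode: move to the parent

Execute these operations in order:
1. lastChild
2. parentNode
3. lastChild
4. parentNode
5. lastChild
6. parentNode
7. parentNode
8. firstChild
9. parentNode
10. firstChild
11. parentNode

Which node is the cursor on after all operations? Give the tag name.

Answer: td

Derivation:
After 1 (lastChild): form
After 2 (parentNode): td
After 3 (lastChild): form
After 4 (parentNode): td
After 5 (lastChild): form
After 6 (parentNode): td
After 7 (parentNode): td (no-op, stayed)
After 8 (firstChild): input
After 9 (parentNode): td
After 10 (firstChild): input
After 11 (parentNode): td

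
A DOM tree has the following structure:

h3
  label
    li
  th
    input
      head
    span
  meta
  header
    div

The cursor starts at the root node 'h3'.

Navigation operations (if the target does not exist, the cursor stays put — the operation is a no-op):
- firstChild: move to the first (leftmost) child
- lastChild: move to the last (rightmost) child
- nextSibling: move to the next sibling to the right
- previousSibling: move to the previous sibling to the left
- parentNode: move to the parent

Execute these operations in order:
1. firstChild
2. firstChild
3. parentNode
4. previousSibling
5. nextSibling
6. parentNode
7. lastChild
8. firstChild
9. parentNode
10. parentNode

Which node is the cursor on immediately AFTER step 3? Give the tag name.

After 1 (firstChild): label
After 2 (firstChild): li
After 3 (parentNode): label

Answer: label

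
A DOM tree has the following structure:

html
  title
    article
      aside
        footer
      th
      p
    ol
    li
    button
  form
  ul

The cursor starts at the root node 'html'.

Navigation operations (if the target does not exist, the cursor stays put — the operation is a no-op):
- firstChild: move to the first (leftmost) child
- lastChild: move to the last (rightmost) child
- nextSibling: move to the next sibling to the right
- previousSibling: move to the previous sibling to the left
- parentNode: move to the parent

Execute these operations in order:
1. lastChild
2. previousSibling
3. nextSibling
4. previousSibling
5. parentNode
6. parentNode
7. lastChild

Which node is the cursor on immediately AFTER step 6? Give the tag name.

Answer: html

Derivation:
After 1 (lastChild): ul
After 2 (previousSibling): form
After 3 (nextSibling): ul
After 4 (previousSibling): form
After 5 (parentNode): html
After 6 (parentNode): html (no-op, stayed)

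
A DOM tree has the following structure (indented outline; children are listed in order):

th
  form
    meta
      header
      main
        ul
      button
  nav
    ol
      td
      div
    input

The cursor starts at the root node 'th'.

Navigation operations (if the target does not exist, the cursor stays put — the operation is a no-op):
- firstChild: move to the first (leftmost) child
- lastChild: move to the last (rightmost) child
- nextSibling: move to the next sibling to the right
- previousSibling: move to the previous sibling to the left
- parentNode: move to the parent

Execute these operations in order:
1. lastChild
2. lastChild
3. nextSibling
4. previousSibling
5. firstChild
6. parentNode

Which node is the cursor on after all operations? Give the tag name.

Answer: ol

Derivation:
After 1 (lastChild): nav
After 2 (lastChild): input
After 3 (nextSibling): input (no-op, stayed)
After 4 (previousSibling): ol
After 5 (firstChild): td
After 6 (parentNode): ol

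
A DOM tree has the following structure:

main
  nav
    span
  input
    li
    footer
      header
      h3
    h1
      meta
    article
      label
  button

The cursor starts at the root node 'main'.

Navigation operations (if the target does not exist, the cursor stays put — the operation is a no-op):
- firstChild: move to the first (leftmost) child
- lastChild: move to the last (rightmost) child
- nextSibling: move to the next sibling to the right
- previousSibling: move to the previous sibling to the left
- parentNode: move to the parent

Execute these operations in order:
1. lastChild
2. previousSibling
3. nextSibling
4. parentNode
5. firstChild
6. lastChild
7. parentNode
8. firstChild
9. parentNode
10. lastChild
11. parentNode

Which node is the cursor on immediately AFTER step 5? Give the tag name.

After 1 (lastChild): button
After 2 (previousSibling): input
After 3 (nextSibling): button
After 4 (parentNode): main
After 5 (firstChild): nav

Answer: nav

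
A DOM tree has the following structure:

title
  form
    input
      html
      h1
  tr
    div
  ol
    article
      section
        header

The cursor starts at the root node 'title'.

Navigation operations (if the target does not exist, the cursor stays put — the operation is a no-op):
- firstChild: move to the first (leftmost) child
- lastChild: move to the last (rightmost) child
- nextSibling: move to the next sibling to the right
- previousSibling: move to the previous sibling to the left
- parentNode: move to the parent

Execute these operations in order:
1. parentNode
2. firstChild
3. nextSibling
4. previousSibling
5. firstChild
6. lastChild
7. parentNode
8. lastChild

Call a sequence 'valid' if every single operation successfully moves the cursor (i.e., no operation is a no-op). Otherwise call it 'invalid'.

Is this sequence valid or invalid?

After 1 (parentNode): title (no-op, stayed)
After 2 (firstChild): form
After 3 (nextSibling): tr
After 4 (previousSibling): form
After 5 (firstChild): input
After 6 (lastChild): h1
After 7 (parentNode): input
After 8 (lastChild): h1

Answer: invalid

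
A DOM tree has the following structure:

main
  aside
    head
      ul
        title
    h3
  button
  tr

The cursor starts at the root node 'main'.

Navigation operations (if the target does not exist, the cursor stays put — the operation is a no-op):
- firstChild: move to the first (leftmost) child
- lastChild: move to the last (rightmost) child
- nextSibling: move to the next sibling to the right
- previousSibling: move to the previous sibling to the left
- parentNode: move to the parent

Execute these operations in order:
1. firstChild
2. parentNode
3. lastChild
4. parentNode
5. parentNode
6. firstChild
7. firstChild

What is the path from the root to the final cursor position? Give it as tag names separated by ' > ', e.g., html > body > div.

After 1 (firstChild): aside
After 2 (parentNode): main
After 3 (lastChild): tr
After 4 (parentNode): main
After 5 (parentNode): main (no-op, stayed)
After 6 (firstChild): aside
After 7 (firstChild): head

Answer: main > aside > head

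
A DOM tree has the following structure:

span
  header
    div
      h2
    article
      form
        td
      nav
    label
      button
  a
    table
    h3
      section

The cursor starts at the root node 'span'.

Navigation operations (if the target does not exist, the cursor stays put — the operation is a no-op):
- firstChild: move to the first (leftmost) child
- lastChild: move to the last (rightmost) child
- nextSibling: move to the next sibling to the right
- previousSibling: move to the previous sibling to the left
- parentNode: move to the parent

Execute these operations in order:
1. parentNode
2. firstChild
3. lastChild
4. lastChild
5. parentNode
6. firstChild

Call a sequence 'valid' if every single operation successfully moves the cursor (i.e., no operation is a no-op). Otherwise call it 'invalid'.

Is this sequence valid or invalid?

Answer: invalid

Derivation:
After 1 (parentNode): span (no-op, stayed)
After 2 (firstChild): header
After 3 (lastChild): label
After 4 (lastChild): button
After 5 (parentNode): label
After 6 (firstChild): button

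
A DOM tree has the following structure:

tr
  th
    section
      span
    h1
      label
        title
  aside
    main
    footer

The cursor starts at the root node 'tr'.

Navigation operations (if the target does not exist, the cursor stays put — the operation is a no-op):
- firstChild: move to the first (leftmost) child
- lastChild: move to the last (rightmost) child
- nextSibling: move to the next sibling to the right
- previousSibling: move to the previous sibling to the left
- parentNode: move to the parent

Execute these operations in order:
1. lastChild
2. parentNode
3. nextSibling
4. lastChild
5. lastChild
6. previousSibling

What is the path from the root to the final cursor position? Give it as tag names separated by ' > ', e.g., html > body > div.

After 1 (lastChild): aside
After 2 (parentNode): tr
After 3 (nextSibling): tr (no-op, stayed)
After 4 (lastChild): aside
After 5 (lastChild): footer
After 6 (previousSibling): main

Answer: tr > aside > main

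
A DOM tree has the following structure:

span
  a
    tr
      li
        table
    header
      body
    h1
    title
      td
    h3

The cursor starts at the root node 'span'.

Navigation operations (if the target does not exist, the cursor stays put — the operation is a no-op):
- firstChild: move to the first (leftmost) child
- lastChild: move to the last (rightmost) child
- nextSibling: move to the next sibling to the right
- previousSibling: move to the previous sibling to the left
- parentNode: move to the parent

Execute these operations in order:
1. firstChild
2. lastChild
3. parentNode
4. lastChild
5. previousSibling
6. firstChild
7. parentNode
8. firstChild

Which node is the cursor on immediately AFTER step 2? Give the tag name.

Answer: h3

Derivation:
After 1 (firstChild): a
After 2 (lastChild): h3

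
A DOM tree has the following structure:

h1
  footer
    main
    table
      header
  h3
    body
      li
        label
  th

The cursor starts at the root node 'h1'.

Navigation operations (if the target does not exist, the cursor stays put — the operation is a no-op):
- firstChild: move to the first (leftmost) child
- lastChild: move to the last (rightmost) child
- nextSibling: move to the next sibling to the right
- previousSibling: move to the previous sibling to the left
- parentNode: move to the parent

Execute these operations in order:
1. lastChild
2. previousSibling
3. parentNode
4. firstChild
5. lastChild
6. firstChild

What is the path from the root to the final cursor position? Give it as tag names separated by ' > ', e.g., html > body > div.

Answer: h1 > footer > table > header

Derivation:
After 1 (lastChild): th
After 2 (previousSibling): h3
After 3 (parentNode): h1
After 4 (firstChild): footer
After 5 (lastChild): table
After 6 (firstChild): header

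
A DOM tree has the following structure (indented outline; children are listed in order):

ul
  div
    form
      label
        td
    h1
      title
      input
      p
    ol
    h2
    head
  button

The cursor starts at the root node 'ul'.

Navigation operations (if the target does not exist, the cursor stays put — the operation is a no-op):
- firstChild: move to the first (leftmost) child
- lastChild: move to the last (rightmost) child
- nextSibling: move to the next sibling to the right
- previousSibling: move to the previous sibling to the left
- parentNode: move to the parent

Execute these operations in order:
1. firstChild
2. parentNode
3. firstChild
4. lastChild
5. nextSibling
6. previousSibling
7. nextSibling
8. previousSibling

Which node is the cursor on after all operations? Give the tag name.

Answer: h2

Derivation:
After 1 (firstChild): div
After 2 (parentNode): ul
After 3 (firstChild): div
After 4 (lastChild): head
After 5 (nextSibling): head (no-op, stayed)
After 6 (previousSibling): h2
After 7 (nextSibling): head
After 8 (previousSibling): h2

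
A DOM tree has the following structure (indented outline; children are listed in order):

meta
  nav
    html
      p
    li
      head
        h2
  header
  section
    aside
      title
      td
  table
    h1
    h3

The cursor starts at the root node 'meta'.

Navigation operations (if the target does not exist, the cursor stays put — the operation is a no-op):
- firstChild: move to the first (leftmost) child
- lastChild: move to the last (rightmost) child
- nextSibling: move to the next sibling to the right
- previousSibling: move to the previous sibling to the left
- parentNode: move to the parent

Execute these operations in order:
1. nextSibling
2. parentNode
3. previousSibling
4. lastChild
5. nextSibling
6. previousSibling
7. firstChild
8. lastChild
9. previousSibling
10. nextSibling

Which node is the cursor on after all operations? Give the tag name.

After 1 (nextSibling): meta (no-op, stayed)
After 2 (parentNode): meta (no-op, stayed)
After 3 (previousSibling): meta (no-op, stayed)
After 4 (lastChild): table
After 5 (nextSibling): table (no-op, stayed)
After 6 (previousSibling): section
After 7 (firstChild): aside
After 8 (lastChild): td
After 9 (previousSibling): title
After 10 (nextSibling): td

Answer: td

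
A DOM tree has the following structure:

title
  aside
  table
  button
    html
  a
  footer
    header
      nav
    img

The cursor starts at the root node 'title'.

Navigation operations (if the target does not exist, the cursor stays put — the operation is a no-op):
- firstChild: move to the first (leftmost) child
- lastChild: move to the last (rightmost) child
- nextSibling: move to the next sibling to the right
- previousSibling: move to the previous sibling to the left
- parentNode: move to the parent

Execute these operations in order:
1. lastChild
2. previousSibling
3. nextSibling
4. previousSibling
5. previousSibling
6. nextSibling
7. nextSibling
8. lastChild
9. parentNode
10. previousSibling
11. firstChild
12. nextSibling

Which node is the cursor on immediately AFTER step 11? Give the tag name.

After 1 (lastChild): footer
After 2 (previousSibling): a
After 3 (nextSibling): footer
After 4 (previousSibling): a
After 5 (previousSibling): button
After 6 (nextSibling): a
After 7 (nextSibling): footer
After 8 (lastChild): img
After 9 (parentNode): footer
After 10 (previousSibling): a
After 11 (firstChild): a (no-op, stayed)

Answer: a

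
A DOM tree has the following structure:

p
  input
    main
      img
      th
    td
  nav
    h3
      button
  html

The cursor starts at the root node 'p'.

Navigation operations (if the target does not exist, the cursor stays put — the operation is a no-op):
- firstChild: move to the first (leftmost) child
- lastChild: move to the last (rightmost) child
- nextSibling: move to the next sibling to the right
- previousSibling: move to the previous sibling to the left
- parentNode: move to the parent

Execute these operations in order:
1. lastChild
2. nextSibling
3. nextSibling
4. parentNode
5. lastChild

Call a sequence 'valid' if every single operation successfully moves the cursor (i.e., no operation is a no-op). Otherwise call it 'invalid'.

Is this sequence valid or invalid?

After 1 (lastChild): html
After 2 (nextSibling): html (no-op, stayed)
After 3 (nextSibling): html (no-op, stayed)
After 4 (parentNode): p
After 5 (lastChild): html

Answer: invalid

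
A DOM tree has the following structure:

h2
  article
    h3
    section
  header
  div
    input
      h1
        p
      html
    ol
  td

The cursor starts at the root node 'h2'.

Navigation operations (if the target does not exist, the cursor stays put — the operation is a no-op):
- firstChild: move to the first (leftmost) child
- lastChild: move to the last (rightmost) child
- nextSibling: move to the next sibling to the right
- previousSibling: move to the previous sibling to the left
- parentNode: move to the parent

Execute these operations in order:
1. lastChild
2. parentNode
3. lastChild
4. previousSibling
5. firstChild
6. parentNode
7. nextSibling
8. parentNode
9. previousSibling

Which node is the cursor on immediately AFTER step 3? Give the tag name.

Answer: td

Derivation:
After 1 (lastChild): td
After 2 (parentNode): h2
After 3 (lastChild): td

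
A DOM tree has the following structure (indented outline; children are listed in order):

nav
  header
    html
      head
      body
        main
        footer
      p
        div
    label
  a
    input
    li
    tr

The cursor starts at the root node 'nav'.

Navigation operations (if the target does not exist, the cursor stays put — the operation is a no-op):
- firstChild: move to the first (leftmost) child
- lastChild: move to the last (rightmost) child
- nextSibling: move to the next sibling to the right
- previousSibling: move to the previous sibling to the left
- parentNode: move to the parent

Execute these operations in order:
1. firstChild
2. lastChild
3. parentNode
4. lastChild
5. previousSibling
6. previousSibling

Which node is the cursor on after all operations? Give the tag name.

Answer: html

Derivation:
After 1 (firstChild): header
After 2 (lastChild): label
After 3 (parentNode): header
After 4 (lastChild): label
After 5 (previousSibling): html
After 6 (previousSibling): html (no-op, stayed)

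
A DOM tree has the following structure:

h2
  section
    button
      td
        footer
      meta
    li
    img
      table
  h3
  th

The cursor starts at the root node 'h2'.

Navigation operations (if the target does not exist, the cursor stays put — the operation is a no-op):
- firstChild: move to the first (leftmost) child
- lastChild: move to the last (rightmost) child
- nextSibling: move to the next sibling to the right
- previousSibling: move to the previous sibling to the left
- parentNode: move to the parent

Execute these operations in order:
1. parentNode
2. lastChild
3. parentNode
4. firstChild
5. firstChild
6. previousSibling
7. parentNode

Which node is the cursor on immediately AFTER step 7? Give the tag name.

After 1 (parentNode): h2 (no-op, stayed)
After 2 (lastChild): th
After 3 (parentNode): h2
After 4 (firstChild): section
After 5 (firstChild): button
After 6 (previousSibling): button (no-op, stayed)
After 7 (parentNode): section

Answer: section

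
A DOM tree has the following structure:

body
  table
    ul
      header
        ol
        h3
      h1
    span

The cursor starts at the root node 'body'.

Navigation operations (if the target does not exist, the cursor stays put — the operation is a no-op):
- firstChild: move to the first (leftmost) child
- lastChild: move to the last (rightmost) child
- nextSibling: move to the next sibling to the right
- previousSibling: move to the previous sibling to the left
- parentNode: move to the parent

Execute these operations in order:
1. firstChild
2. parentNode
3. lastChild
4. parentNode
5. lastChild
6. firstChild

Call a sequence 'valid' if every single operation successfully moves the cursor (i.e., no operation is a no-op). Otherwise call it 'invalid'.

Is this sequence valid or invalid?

Answer: valid

Derivation:
After 1 (firstChild): table
After 2 (parentNode): body
After 3 (lastChild): table
After 4 (parentNode): body
After 5 (lastChild): table
After 6 (firstChild): ul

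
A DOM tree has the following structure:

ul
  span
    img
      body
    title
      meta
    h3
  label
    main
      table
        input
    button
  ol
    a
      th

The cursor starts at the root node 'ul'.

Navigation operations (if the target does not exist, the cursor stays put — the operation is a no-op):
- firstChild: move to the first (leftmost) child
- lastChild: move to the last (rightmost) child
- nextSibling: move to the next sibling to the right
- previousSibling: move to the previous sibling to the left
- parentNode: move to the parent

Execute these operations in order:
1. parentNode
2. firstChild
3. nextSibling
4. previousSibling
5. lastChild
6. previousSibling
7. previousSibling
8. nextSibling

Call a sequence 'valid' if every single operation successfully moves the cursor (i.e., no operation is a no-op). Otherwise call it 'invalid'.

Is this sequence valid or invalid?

After 1 (parentNode): ul (no-op, stayed)
After 2 (firstChild): span
After 3 (nextSibling): label
After 4 (previousSibling): span
After 5 (lastChild): h3
After 6 (previousSibling): title
After 7 (previousSibling): img
After 8 (nextSibling): title

Answer: invalid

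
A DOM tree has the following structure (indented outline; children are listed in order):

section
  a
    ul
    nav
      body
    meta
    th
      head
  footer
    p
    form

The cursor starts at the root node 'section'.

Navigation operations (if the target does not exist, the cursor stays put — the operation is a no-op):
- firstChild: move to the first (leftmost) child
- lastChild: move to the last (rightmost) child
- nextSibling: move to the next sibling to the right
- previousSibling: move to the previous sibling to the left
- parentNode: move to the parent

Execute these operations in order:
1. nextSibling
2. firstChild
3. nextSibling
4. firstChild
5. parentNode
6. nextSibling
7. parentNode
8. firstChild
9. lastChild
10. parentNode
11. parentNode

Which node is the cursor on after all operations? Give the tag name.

Answer: section

Derivation:
After 1 (nextSibling): section (no-op, stayed)
After 2 (firstChild): a
After 3 (nextSibling): footer
After 4 (firstChild): p
After 5 (parentNode): footer
After 6 (nextSibling): footer (no-op, stayed)
After 7 (parentNode): section
After 8 (firstChild): a
After 9 (lastChild): th
After 10 (parentNode): a
After 11 (parentNode): section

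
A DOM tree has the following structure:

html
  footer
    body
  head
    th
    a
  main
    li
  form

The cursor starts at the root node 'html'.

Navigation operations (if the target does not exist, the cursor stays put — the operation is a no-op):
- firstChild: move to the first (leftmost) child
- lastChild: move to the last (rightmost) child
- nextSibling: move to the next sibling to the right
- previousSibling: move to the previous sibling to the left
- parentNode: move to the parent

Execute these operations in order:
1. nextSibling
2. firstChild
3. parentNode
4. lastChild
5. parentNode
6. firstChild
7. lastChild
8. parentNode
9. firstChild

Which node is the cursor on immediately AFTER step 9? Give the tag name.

Answer: body

Derivation:
After 1 (nextSibling): html (no-op, stayed)
After 2 (firstChild): footer
After 3 (parentNode): html
After 4 (lastChild): form
After 5 (parentNode): html
After 6 (firstChild): footer
After 7 (lastChild): body
After 8 (parentNode): footer
After 9 (firstChild): body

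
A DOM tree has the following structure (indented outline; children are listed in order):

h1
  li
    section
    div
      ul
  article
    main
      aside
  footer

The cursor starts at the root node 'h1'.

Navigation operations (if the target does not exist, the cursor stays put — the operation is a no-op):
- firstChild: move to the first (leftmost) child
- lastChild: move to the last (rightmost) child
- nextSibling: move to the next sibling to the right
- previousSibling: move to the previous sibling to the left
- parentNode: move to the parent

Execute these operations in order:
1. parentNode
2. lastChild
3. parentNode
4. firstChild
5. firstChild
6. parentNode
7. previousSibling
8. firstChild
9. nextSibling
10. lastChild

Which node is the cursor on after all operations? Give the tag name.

Answer: ul

Derivation:
After 1 (parentNode): h1 (no-op, stayed)
After 2 (lastChild): footer
After 3 (parentNode): h1
After 4 (firstChild): li
After 5 (firstChild): section
After 6 (parentNode): li
After 7 (previousSibling): li (no-op, stayed)
After 8 (firstChild): section
After 9 (nextSibling): div
After 10 (lastChild): ul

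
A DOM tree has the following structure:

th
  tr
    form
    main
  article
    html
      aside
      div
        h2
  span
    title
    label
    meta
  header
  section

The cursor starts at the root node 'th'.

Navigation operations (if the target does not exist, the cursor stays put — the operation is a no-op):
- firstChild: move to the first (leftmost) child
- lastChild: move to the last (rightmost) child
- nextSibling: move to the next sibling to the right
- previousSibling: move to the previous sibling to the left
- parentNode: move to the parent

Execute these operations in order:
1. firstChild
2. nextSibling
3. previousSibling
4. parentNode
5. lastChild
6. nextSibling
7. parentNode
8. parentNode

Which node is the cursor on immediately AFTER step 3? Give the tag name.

Answer: tr

Derivation:
After 1 (firstChild): tr
After 2 (nextSibling): article
After 3 (previousSibling): tr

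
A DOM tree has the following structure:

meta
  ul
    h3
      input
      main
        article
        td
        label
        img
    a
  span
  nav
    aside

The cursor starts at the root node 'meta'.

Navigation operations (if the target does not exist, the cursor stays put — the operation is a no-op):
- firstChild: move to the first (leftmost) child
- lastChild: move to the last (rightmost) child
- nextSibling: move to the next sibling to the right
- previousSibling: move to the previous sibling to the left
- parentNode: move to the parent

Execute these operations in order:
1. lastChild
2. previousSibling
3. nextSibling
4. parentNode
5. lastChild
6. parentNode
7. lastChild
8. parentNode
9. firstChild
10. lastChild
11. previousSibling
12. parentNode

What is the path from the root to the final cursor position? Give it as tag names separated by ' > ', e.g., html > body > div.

Answer: meta > ul

Derivation:
After 1 (lastChild): nav
After 2 (previousSibling): span
After 3 (nextSibling): nav
After 4 (parentNode): meta
After 5 (lastChild): nav
After 6 (parentNode): meta
After 7 (lastChild): nav
After 8 (parentNode): meta
After 9 (firstChild): ul
After 10 (lastChild): a
After 11 (previousSibling): h3
After 12 (parentNode): ul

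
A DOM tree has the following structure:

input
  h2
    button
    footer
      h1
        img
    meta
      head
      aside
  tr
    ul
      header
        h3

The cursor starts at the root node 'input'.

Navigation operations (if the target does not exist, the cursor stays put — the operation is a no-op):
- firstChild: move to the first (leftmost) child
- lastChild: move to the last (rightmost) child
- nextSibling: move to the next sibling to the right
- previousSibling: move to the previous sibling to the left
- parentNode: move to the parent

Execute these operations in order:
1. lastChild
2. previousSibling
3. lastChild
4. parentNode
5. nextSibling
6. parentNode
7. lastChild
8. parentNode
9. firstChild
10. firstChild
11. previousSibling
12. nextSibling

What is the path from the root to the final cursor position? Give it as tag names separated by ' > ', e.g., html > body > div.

After 1 (lastChild): tr
After 2 (previousSibling): h2
After 3 (lastChild): meta
After 4 (parentNode): h2
After 5 (nextSibling): tr
After 6 (parentNode): input
After 7 (lastChild): tr
After 8 (parentNode): input
After 9 (firstChild): h2
After 10 (firstChild): button
After 11 (previousSibling): button (no-op, stayed)
After 12 (nextSibling): footer

Answer: input > h2 > footer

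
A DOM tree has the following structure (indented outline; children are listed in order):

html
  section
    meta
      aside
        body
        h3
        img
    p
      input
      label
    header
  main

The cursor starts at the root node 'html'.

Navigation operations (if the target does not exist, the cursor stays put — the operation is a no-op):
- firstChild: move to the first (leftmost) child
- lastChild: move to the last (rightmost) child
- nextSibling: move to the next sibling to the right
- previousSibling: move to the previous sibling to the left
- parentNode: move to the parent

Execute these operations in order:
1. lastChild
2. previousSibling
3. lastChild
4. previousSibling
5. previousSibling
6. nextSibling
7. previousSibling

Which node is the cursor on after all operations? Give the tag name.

After 1 (lastChild): main
After 2 (previousSibling): section
After 3 (lastChild): header
After 4 (previousSibling): p
After 5 (previousSibling): meta
After 6 (nextSibling): p
After 7 (previousSibling): meta

Answer: meta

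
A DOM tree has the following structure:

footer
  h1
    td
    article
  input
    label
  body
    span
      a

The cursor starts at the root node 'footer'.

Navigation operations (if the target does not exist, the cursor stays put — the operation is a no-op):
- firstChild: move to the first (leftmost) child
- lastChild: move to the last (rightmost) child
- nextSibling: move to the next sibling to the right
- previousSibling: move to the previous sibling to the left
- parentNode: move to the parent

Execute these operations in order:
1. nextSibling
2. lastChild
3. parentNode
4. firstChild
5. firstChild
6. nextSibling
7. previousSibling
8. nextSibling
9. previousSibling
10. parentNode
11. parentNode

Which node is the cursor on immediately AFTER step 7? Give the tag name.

Answer: td

Derivation:
After 1 (nextSibling): footer (no-op, stayed)
After 2 (lastChild): body
After 3 (parentNode): footer
After 4 (firstChild): h1
After 5 (firstChild): td
After 6 (nextSibling): article
After 7 (previousSibling): td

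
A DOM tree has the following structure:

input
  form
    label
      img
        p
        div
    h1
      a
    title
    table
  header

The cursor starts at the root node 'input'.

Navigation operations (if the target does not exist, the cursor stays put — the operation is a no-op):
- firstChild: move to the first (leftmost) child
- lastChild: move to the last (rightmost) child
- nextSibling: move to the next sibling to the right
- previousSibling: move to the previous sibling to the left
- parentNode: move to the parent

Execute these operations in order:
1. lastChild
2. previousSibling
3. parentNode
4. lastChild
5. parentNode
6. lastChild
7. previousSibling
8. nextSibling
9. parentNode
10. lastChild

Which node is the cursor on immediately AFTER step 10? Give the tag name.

Answer: header

Derivation:
After 1 (lastChild): header
After 2 (previousSibling): form
After 3 (parentNode): input
After 4 (lastChild): header
After 5 (parentNode): input
After 6 (lastChild): header
After 7 (previousSibling): form
After 8 (nextSibling): header
After 9 (parentNode): input
After 10 (lastChild): header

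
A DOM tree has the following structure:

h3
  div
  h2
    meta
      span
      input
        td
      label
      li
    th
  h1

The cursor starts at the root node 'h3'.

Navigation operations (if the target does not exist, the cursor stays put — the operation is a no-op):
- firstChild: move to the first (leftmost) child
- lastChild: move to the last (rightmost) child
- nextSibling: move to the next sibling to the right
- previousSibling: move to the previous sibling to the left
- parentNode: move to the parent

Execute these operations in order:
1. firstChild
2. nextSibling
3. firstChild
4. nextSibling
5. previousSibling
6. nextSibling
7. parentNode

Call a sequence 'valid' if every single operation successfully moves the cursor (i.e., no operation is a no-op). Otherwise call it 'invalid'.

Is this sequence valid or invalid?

Answer: valid

Derivation:
After 1 (firstChild): div
After 2 (nextSibling): h2
After 3 (firstChild): meta
After 4 (nextSibling): th
After 5 (previousSibling): meta
After 6 (nextSibling): th
After 7 (parentNode): h2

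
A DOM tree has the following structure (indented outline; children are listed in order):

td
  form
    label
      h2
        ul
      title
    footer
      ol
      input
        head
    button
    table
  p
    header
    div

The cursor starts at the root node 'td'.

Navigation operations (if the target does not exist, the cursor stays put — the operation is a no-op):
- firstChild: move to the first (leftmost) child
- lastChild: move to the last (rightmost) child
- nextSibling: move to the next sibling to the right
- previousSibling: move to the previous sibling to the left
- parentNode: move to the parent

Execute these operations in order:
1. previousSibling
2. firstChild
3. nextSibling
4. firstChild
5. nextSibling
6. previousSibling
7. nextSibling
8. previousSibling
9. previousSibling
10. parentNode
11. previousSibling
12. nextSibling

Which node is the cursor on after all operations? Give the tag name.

After 1 (previousSibling): td (no-op, stayed)
After 2 (firstChild): form
After 3 (nextSibling): p
After 4 (firstChild): header
After 5 (nextSibling): div
After 6 (previousSibling): header
After 7 (nextSibling): div
After 8 (previousSibling): header
After 9 (previousSibling): header (no-op, stayed)
After 10 (parentNode): p
After 11 (previousSibling): form
After 12 (nextSibling): p

Answer: p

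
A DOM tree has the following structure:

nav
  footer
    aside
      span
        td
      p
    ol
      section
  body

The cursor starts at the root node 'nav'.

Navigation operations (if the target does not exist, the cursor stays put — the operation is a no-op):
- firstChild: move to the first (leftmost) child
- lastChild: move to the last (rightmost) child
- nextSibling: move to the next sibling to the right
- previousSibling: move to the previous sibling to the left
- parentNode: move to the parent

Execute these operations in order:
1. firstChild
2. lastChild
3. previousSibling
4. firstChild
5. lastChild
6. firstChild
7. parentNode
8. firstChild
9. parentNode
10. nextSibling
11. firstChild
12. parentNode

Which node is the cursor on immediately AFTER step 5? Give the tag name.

Answer: td

Derivation:
After 1 (firstChild): footer
After 2 (lastChild): ol
After 3 (previousSibling): aside
After 4 (firstChild): span
After 5 (lastChild): td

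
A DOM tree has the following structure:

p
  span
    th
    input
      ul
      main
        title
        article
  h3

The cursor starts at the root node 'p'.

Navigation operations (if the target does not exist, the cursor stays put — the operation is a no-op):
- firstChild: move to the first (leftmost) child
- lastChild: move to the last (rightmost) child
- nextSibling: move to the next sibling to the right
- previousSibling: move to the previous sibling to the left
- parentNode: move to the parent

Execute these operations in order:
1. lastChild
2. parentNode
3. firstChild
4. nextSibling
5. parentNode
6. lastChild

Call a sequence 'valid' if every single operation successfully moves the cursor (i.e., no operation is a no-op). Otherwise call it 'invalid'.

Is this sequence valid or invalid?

After 1 (lastChild): h3
After 2 (parentNode): p
After 3 (firstChild): span
After 4 (nextSibling): h3
After 5 (parentNode): p
After 6 (lastChild): h3

Answer: valid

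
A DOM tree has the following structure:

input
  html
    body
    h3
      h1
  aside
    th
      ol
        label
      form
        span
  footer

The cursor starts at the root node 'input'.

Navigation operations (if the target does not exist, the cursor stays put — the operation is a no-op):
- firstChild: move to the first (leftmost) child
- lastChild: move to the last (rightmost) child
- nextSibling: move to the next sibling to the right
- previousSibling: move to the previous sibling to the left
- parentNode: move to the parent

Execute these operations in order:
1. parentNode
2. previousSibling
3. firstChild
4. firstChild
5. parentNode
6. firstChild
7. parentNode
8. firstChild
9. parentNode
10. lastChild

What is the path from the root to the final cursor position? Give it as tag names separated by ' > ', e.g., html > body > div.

Answer: input > html > h3

Derivation:
After 1 (parentNode): input (no-op, stayed)
After 2 (previousSibling): input (no-op, stayed)
After 3 (firstChild): html
After 4 (firstChild): body
After 5 (parentNode): html
After 6 (firstChild): body
After 7 (parentNode): html
After 8 (firstChild): body
After 9 (parentNode): html
After 10 (lastChild): h3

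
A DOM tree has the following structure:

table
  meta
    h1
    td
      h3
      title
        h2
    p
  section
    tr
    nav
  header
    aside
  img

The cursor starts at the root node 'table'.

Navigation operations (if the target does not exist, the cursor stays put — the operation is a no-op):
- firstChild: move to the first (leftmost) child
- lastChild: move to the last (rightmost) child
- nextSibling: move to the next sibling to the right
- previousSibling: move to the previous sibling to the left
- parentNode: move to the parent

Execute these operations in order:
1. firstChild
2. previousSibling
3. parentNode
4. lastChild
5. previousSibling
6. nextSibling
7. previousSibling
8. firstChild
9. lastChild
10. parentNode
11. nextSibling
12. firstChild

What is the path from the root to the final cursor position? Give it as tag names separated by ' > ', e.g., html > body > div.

After 1 (firstChild): meta
After 2 (previousSibling): meta (no-op, stayed)
After 3 (parentNode): table
After 4 (lastChild): img
After 5 (previousSibling): header
After 6 (nextSibling): img
After 7 (previousSibling): header
After 8 (firstChild): aside
After 9 (lastChild): aside (no-op, stayed)
After 10 (parentNode): header
After 11 (nextSibling): img
After 12 (firstChild): img (no-op, stayed)

Answer: table > img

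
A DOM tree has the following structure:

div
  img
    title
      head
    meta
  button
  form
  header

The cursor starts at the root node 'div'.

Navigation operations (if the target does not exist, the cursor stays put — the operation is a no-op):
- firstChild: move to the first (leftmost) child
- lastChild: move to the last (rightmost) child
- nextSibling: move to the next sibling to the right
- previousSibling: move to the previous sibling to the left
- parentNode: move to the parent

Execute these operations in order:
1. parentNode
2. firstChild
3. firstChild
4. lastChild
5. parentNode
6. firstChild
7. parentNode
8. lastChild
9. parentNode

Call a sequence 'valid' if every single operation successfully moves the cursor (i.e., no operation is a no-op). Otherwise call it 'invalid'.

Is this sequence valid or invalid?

Answer: invalid

Derivation:
After 1 (parentNode): div (no-op, stayed)
After 2 (firstChild): img
After 3 (firstChild): title
After 4 (lastChild): head
After 5 (parentNode): title
After 6 (firstChild): head
After 7 (parentNode): title
After 8 (lastChild): head
After 9 (parentNode): title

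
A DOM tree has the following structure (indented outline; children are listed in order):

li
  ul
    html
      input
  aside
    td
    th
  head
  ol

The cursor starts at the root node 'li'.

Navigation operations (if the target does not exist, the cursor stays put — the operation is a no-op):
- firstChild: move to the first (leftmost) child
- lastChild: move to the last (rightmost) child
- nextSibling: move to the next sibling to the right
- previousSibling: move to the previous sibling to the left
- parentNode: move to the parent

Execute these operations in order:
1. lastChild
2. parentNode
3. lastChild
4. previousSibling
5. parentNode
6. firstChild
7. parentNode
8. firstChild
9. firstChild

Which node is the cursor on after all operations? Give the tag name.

After 1 (lastChild): ol
After 2 (parentNode): li
After 3 (lastChild): ol
After 4 (previousSibling): head
After 5 (parentNode): li
After 6 (firstChild): ul
After 7 (parentNode): li
After 8 (firstChild): ul
After 9 (firstChild): html

Answer: html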